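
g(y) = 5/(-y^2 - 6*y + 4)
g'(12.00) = 0.00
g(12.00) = -0.02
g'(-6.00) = -1.88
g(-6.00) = 1.25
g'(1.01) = 4.23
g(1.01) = -1.62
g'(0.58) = 1062.03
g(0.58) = 27.23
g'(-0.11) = 1.34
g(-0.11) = 1.08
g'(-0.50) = 0.55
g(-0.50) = 0.74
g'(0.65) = 350.94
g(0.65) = -15.50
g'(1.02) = 4.02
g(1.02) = -1.58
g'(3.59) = 0.07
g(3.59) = -0.16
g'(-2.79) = 0.01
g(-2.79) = 0.39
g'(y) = 5*(2*y + 6)/(-y^2 - 6*y + 4)^2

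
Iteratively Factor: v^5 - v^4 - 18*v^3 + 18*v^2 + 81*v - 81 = (v - 3)*(v^4 + 2*v^3 - 12*v^2 - 18*v + 27) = (v - 3)*(v - 1)*(v^3 + 3*v^2 - 9*v - 27) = (v - 3)^2*(v - 1)*(v^2 + 6*v + 9) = (v - 3)^2*(v - 1)*(v + 3)*(v + 3)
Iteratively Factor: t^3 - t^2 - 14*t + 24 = (t + 4)*(t^2 - 5*t + 6) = (t - 2)*(t + 4)*(t - 3)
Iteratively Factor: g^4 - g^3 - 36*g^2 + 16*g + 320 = (g + 4)*(g^3 - 5*g^2 - 16*g + 80) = (g - 4)*(g + 4)*(g^2 - g - 20) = (g - 4)*(g + 4)^2*(g - 5)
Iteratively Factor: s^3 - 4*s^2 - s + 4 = (s - 1)*(s^2 - 3*s - 4) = (s - 1)*(s + 1)*(s - 4)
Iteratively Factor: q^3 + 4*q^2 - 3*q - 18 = (q - 2)*(q^2 + 6*q + 9) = (q - 2)*(q + 3)*(q + 3)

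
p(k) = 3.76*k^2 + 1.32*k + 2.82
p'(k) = 7.52*k + 1.32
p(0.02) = 2.85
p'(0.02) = 1.47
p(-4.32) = 67.29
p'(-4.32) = -31.17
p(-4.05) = 59.15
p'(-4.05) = -29.14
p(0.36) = 3.78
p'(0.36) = 4.03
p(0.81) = 6.36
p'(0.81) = 7.41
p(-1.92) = 14.15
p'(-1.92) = -13.12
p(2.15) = 23.04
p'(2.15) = 17.49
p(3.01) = 40.86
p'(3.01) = 23.96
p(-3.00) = 32.70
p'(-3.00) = -21.24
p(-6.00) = 130.26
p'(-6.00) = -43.80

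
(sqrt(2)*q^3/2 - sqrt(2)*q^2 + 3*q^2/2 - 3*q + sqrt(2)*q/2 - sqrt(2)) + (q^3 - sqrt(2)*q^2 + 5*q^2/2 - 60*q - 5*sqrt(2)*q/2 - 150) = sqrt(2)*q^3/2 + q^3 - 2*sqrt(2)*q^2 + 4*q^2 - 63*q - 2*sqrt(2)*q - 150 - sqrt(2)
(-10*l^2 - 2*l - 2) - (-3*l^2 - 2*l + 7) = -7*l^2 - 9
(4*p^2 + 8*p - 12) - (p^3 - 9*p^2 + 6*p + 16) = -p^3 + 13*p^2 + 2*p - 28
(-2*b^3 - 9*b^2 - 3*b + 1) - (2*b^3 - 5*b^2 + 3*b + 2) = -4*b^3 - 4*b^2 - 6*b - 1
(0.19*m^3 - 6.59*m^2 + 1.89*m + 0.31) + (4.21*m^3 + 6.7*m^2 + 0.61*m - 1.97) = 4.4*m^3 + 0.11*m^2 + 2.5*m - 1.66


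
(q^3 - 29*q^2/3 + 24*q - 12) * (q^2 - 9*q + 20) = q^5 - 56*q^4/3 + 131*q^3 - 1264*q^2/3 + 588*q - 240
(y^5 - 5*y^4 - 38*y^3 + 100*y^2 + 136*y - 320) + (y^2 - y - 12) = y^5 - 5*y^4 - 38*y^3 + 101*y^2 + 135*y - 332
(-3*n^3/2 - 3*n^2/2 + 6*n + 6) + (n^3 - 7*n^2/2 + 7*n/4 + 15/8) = -n^3/2 - 5*n^2 + 31*n/4 + 63/8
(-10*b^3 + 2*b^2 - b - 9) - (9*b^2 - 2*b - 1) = -10*b^3 - 7*b^2 + b - 8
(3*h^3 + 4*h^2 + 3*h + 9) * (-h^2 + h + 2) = -3*h^5 - h^4 + 7*h^3 + 2*h^2 + 15*h + 18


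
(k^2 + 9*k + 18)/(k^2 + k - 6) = (k + 6)/(k - 2)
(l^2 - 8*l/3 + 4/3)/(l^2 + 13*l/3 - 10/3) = (l - 2)/(l + 5)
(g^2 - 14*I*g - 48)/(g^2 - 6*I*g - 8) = (-g^2 + 14*I*g + 48)/(-g^2 + 6*I*g + 8)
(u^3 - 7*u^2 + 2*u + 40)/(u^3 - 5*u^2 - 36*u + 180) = (u^2 - 2*u - 8)/(u^2 - 36)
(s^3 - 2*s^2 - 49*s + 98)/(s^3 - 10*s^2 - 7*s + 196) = (s^2 + 5*s - 14)/(s^2 - 3*s - 28)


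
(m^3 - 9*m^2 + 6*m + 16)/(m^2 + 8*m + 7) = (m^2 - 10*m + 16)/(m + 7)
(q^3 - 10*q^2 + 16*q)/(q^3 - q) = (q^2 - 10*q + 16)/(q^2 - 1)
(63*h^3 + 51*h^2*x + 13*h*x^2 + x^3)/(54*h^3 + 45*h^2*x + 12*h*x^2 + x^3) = (7*h + x)/(6*h + x)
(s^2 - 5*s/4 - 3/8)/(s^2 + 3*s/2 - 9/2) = (s + 1/4)/(s + 3)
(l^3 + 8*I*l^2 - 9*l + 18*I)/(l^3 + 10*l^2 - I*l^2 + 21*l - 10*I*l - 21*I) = (l^2 + 9*I*l - 18)/(l^2 + 10*l + 21)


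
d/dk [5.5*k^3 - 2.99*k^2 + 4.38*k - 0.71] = 16.5*k^2 - 5.98*k + 4.38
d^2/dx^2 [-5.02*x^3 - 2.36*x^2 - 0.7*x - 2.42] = -30.12*x - 4.72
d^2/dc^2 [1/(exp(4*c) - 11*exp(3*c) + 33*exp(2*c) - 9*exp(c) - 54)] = ((-16*exp(3*c) + 99*exp(2*c) - 132*exp(c) + 9)*(-exp(4*c) + 11*exp(3*c) - 33*exp(2*c) + 9*exp(c) + 54) - 2*(4*exp(3*c) - 33*exp(2*c) + 66*exp(c) - 9)^2*exp(c))*exp(c)/(-exp(4*c) + 11*exp(3*c) - 33*exp(2*c) + 9*exp(c) + 54)^3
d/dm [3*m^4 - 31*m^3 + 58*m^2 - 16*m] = 12*m^3 - 93*m^2 + 116*m - 16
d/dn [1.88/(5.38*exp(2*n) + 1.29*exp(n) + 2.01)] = (-20.2288*exp(n) - 2.4252)*exp(n)/(5.38*exp(2*n) + 1.29*exp(n) + 2.01)^2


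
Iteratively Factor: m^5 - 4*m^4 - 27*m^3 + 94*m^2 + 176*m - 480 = (m - 5)*(m^4 + m^3 - 22*m^2 - 16*m + 96) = (m - 5)*(m + 3)*(m^3 - 2*m^2 - 16*m + 32) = (m - 5)*(m - 4)*(m + 3)*(m^2 + 2*m - 8) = (m - 5)*(m - 4)*(m - 2)*(m + 3)*(m + 4)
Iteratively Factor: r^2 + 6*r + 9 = (r + 3)*(r + 3)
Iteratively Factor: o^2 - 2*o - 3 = (o + 1)*(o - 3)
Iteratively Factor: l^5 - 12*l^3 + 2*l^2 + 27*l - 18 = (l - 1)*(l^4 + l^3 - 11*l^2 - 9*l + 18) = (l - 1)*(l + 3)*(l^3 - 2*l^2 - 5*l + 6) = (l - 1)^2*(l + 3)*(l^2 - l - 6) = (l - 3)*(l - 1)^2*(l + 3)*(l + 2)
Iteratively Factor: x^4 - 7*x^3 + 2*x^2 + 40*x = (x + 2)*(x^3 - 9*x^2 + 20*x) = x*(x + 2)*(x^2 - 9*x + 20) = x*(x - 4)*(x + 2)*(x - 5)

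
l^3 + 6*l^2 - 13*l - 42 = (l - 3)*(l + 2)*(l + 7)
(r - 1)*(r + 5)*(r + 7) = r^3 + 11*r^2 + 23*r - 35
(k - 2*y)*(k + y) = k^2 - k*y - 2*y^2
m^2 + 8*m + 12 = (m + 2)*(m + 6)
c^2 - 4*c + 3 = (c - 3)*(c - 1)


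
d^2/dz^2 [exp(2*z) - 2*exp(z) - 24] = (4*exp(z) - 2)*exp(z)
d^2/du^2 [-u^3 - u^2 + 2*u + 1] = -6*u - 2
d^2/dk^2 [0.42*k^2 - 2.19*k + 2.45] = 0.840000000000000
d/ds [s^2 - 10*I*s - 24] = 2*s - 10*I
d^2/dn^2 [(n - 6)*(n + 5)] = 2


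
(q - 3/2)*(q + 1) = q^2 - q/2 - 3/2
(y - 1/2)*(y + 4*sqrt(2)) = y^2 - y/2 + 4*sqrt(2)*y - 2*sqrt(2)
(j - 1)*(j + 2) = j^2 + j - 2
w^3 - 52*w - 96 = (w - 8)*(w + 2)*(w + 6)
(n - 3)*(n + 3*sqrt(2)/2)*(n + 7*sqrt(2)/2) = n^3 - 3*n^2 + 5*sqrt(2)*n^2 - 15*sqrt(2)*n + 21*n/2 - 63/2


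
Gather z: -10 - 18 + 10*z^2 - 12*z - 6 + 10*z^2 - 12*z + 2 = 20*z^2 - 24*z - 32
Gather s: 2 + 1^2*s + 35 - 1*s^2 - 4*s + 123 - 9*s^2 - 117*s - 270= -10*s^2 - 120*s - 110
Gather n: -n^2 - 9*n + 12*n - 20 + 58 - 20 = -n^2 + 3*n + 18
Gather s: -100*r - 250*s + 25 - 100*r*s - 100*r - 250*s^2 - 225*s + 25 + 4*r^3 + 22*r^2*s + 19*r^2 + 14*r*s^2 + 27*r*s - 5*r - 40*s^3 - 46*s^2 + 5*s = 4*r^3 + 19*r^2 - 205*r - 40*s^3 + s^2*(14*r - 296) + s*(22*r^2 - 73*r - 470) + 50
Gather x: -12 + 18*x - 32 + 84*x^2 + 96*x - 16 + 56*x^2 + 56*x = 140*x^2 + 170*x - 60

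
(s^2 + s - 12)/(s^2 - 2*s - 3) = (s + 4)/(s + 1)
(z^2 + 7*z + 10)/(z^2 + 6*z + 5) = (z + 2)/(z + 1)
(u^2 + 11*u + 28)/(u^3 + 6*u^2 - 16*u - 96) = (u + 7)/(u^2 + 2*u - 24)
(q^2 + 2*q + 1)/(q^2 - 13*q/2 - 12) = 2*(q^2 + 2*q + 1)/(2*q^2 - 13*q - 24)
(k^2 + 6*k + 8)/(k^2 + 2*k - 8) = (k + 2)/(k - 2)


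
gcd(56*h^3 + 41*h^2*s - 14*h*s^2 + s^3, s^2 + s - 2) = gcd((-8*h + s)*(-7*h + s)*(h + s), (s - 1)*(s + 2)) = 1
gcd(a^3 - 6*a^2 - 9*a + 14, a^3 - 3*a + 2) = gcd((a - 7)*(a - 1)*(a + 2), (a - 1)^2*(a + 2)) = a^2 + a - 2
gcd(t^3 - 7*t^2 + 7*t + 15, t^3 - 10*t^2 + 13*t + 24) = t^2 - 2*t - 3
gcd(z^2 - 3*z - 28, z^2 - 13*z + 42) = z - 7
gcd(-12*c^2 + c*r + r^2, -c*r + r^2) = 1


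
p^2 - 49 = (p - 7)*(p + 7)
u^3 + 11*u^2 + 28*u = u*(u + 4)*(u + 7)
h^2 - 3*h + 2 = (h - 2)*(h - 1)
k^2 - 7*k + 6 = (k - 6)*(k - 1)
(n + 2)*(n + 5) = n^2 + 7*n + 10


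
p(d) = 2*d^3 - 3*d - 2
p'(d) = 6*d^2 - 3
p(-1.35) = -2.87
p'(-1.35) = 7.94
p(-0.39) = -0.95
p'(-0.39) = -2.09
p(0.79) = -3.38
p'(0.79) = 0.74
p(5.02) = 235.95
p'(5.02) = 148.20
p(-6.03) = -422.42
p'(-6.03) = 215.17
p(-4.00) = -118.00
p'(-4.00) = 93.00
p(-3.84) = -103.73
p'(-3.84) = 85.47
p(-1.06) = -1.20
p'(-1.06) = 3.74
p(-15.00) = -6707.00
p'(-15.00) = 1347.00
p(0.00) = -2.00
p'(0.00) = -3.00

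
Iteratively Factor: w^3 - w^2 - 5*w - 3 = (w + 1)*(w^2 - 2*w - 3) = (w - 3)*(w + 1)*(w + 1)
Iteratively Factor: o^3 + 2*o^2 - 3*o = (o + 3)*(o^2 - o) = o*(o + 3)*(o - 1)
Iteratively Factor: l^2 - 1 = (l + 1)*(l - 1)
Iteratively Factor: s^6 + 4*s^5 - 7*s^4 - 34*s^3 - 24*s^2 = (s)*(s^5 + 4*s^4 - 7*s^3 - 34*s^2 - 24*s) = s^2*(s^4 + 4*s^3 - 7*s^2 - 34*s - 24) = s^2*(s + 1)*(s^3 + 3*s^2 - 10*s - 24) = s^2*(s - 3)*(s + 1)*(s^2 + 6*s + 8) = s^2*(s - 3)*(s + 1)*(s + 2)*(s + 4)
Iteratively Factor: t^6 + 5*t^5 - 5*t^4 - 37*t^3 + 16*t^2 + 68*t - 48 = (t - 1)*(t^5 + 6*t^4 + t^3 - 36*t^2 - 20*t + 48) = (t - 1)*(t + 4)*(t^4 + 2*t^3 - 7*t^2 - 8*t + 12) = (t - 2)*(t - 1)*(t + 4)*(t^3 + 4*t^2 + t - 6) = (t - 2)*(t - 1)^2*(t + 4)*(t^2 + 5*t + 6) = (t - 2)*(t - 1)^2*(t + 2)*(t + 4)*(t + 3)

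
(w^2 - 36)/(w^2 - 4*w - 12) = (w + 6)/(w + 2)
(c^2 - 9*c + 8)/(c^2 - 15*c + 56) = (c - 1)/(c - 7)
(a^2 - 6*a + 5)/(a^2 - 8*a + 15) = (a - 1)/(a - 3)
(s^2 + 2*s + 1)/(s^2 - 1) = (s + 1)/(s - 1)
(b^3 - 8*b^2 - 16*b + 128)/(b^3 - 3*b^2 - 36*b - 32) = (b - 4)/(b + 1)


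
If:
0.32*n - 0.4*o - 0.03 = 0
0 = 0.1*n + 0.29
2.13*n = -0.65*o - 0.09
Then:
No Solution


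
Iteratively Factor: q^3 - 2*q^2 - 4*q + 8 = (q - 2)*(q^2 - 4) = (q - 2)^2*(q + 2)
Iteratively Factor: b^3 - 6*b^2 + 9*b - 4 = (b - 4)*(b^2 - 2*b + 1) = (b - 4)*(b - 1)*(b - 1)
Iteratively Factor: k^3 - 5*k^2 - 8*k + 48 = (k - 4)*(k^2 - k - 12) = (k - 4)^2*(k + 3)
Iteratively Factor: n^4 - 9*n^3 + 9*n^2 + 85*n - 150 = (n - 5)*(n^3 - 4*n^2 - 11*n + 30) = (n - 5)*(n + 3)*(n^2 - 7*n + 10) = (n - 5)^2*(n + 3)*(n - 2)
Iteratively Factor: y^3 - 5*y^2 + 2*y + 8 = (y + 1)*(y^2 - 6*y + 8) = (y - 4)*(y + 1)*(y - 2)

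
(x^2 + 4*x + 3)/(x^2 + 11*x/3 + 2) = 3*(x + 1)/(3*x + 2)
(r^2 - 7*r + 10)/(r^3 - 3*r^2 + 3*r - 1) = (r^2 - 7*r + 10)/(r^3 - 3*r^2 + 3*r - 1)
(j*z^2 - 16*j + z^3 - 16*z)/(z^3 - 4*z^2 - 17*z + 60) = (j*z - 4*j + z^2 - 4*z)/(z^2 - 8*z + 15)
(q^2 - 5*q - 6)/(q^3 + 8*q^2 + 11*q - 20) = (q^2 - 5*q - 6)/(q^3 + 8*q^2 + 11*q - 20)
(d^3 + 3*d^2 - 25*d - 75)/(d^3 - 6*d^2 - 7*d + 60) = (d + 5)/(d - 4)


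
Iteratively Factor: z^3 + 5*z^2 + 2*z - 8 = (z + 2)*(z^2 + 3*z - 4) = (z + 2)*(z + 4)*(z - 1)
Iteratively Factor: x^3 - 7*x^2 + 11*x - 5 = (x - 1)*(x^2 - 6*x + 5) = (x - 5)*(x - 1)*(x - 1)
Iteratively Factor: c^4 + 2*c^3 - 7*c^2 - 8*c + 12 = (c + 3)*(c^3 - c^2 - 4*c + 4) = (c - 2)*(c + 3)*(c^2 + c - 2) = (c - 2)*(c + 2)*(c + 3)*(c - 1)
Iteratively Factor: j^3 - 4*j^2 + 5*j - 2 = (j - 1)*(j^2 - 3*j + 2) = (j - 2)*(j - 1)*(j - 1)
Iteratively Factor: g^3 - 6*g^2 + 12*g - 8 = (g - 2)*(g^2 - 4*g + 4) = (g - 2)^2*(g - 2)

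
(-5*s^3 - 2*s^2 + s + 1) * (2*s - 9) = -10*s^4 + 41*s^3 + 20*s^2 - 7*s - 9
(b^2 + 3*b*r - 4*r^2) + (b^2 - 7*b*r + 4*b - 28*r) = 2*b^2 - 4*b*r + 4*b - 4*r^2 - 28*r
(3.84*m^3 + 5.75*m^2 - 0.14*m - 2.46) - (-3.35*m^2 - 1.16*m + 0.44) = 3.84*m^3 + 9.1*m^2 + 1.02*m - 2.9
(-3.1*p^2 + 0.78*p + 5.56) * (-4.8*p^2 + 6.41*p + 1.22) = 14.88*p^4 - 23.615*p^3 - 25.4702*p^2 + 36.5912*p + 6.7832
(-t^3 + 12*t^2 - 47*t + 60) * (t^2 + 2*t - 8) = -t^5 + 10*t^4 - 15*t^3 - 130*t^2 + 496*t - 480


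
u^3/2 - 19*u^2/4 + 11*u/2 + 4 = (u/2 + 1/4)*(u - 8)*(u - 2)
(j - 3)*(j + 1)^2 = j^3 - j^2 - 5*j - 3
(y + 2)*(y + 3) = y^2 + 5*y + 6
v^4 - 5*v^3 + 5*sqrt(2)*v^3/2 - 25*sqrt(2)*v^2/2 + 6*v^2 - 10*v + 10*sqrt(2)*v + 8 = (v - 4)*(v - 1)*(v + sqrt(2)/2)*(v + 2*sqrt(2))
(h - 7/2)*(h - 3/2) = h^2 - 5*h + 21/4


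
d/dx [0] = 0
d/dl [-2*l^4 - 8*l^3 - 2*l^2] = 4*l*(-2*l^2 - 6*l - 1)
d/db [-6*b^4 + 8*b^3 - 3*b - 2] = -24*b^3 + 24*b^2 - 3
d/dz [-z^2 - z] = -2*z - 1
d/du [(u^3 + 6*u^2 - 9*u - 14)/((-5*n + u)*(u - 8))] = (3*(5*n - u)*(u - 8)*(-u^2 - 4*u + 3) + (5*n - u)*(u^3 + 6*u^2 - 9*u - 14) + (u - 8)*(-u^3 - 6*u^2 + 9*u + 14))/((5*n - u)^2*(u - 8)^2)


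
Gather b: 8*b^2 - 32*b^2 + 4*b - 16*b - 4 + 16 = -24*b^2 - 12*b + 12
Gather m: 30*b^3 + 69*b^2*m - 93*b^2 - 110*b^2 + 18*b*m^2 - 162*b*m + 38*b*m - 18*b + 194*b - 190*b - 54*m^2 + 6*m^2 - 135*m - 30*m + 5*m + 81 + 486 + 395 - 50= 30*b^3 - 203*b^2 - 14*b + m^2*(18*b - 48) + m*(69*b^2 - 124*b - 160) + 912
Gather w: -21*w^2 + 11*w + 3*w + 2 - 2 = -21*w^2 + 14*w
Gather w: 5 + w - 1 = w + 4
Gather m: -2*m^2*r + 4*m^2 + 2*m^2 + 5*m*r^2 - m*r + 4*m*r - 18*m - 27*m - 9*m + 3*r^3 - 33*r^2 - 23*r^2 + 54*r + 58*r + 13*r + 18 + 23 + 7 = m^2*(6 - 2*r) + m*(5*r^2 + 3*r - 54) + 3*r^3 - 56*r^2 + 125*r + 48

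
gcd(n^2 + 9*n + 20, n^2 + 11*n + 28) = n + 4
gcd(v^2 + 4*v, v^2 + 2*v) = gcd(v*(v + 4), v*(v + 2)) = v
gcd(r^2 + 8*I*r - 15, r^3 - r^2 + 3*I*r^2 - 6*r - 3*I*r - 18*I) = r + 3*I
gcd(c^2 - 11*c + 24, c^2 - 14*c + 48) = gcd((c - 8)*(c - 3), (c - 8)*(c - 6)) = c - 8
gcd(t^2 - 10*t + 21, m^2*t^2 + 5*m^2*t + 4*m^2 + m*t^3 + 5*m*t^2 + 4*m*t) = 1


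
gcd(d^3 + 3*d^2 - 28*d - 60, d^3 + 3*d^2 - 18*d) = d + 6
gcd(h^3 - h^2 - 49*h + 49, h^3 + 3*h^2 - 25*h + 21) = h^2 + 6*h - 7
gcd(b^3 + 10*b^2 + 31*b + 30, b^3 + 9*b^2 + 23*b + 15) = b^2 + 8*b + 15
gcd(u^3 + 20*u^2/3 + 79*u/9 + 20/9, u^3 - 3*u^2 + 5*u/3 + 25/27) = u + 1/3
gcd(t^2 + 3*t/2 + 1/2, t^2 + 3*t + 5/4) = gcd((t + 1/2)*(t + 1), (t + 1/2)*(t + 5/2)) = t + 1/2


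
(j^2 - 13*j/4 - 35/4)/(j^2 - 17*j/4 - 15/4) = (4*j + 7)/(4*j + 3)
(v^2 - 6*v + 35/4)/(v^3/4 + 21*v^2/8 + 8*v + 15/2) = 2*(4*v^2 - 24*v + 35)/(2*v^3 + 21*v^2 + 64*v + 60)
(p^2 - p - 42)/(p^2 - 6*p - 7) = (p + 6)/(p + 1)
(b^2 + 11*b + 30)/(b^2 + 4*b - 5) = (b + 6)/(b - 1)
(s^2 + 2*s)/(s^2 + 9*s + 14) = s/(s + 7)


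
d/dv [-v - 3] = -1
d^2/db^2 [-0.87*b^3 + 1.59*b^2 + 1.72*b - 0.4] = 3.18 - 5.22*b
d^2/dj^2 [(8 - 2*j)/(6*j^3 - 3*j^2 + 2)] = 12*(-12*j^2*(j - 4)*(3*j - 1)^2 + (6*j^2 - 2*j + (j - 4)*(6*j - 1))*(6*j^3 - 3*j^2 + 2))/(6*j^3 - 3*j^2 + 2)^3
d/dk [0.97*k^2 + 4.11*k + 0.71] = 1.94*k + 4.11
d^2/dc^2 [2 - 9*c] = 0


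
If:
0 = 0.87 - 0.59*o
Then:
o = 1.47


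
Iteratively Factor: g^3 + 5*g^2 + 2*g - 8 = (g + 2)*(g^2 + 3*g - 4) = (g + 2)*(g + 4)*(g - 1)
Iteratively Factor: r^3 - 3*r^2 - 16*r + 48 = (r - 3)*(r^2 - 16) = (r - 3)*(r + 4)*(r - 4)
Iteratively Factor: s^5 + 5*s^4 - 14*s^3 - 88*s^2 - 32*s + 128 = (s - 1)*(s^4 + 6*s^3 - 8*s^2 - 96*s - 128) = (s - 1)*(s + 4)*(s^3 + 2*s^2 - 16*s - 32) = (s - 1)*(s + 4)^2*(s^2 - 2*s - 8) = (s - 4)*(s - 1)*(s + 4)^2*(s + 2)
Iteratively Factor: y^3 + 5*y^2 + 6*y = (y + 3)*(y^2 + 2*y) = (y + 2)*(y + 3)*(y)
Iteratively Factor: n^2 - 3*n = (n)*(n - 3)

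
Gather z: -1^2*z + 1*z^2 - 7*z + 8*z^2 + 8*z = 9*z^2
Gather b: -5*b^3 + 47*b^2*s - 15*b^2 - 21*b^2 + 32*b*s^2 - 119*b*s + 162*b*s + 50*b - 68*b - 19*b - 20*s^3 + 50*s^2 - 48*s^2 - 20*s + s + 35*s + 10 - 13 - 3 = -5*b^3 + b^2*(47*s - 36) + b*(32*s^2 + 43*s - 37) - 20*s^3 + 2*s^2 + 16*s - 6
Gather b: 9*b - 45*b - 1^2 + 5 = 4 - 36*b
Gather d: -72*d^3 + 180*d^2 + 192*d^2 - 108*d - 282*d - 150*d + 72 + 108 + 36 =-72*d^3 + 372*d^2 - 540*d + 216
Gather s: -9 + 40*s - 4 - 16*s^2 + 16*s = -16*s^2 + 56*s - 13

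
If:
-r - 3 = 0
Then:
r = -3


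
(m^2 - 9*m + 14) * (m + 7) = m^3 - 2*m^2 - 49*m + 98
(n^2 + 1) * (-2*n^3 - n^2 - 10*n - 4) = -2*n^5 - n^4 - 12*n^3 - 5*n^2 - 10*n - 4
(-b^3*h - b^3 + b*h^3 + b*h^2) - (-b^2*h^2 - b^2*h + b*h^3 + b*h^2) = -b^3*h - b^3 + b^2*h^2 + b^2*h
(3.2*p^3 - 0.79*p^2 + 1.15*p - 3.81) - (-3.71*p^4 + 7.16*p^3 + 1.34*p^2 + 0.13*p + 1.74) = 3.71*p^4 - 3.96*p^3 - 2.13*p^2 + 1.02*p - 5.55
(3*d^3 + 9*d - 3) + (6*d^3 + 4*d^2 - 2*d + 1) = 9*d^3 + 4*d^2 + 7*d - 2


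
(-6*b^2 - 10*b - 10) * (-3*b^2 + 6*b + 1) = 18*b^4 - 6*b^3 - 36*b^2 - 70*b - 10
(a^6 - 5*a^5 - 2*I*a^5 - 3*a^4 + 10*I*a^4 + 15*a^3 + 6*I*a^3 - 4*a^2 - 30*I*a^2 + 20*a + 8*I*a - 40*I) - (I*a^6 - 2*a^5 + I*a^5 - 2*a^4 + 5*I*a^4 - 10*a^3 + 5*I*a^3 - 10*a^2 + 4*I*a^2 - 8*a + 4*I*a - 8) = a^6 - I*a^6 - 3*a^5 - 3*I*a^5 - a^4 + 5*I*a^4 + 25*a^3 + I*a^3 + 6*a^2 - 34*I*a^2 + 28*a + 4*I*a + 8 - 40*I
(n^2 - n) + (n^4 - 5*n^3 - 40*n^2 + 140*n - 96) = n^4 - 5*n^3 - 39*n^2 + 139*n - 96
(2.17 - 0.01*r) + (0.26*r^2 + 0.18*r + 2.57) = 0.26*r^2 + 0.17*r + 4.74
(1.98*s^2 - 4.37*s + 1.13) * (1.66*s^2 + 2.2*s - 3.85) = 3.2868*s^4 - 2.8982*s^3 - 15.3612*s^2 + 19.3105*s - 4.3505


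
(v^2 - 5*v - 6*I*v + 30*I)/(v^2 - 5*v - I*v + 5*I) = (v - 6*I)/(v - I)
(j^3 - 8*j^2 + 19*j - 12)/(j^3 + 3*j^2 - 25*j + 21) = (j - 4)/(j + 7)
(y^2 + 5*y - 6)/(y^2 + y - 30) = (y - 1)/(y - 5)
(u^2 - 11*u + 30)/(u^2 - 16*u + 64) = (u^2 - 11*u + 30)/(u^2 - 16*u + 64)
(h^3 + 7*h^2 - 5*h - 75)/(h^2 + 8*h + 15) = (h^2 + 2*h - 15)/(h + 3)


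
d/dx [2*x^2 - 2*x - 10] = 4*x - 2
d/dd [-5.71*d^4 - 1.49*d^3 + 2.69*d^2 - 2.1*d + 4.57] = -22.84*d^3 - 4.47*d^2 + 5.38*d - 2.1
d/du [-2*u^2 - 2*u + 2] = -4*u - 2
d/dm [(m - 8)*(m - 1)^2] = (m - 1)*(3*m - 17)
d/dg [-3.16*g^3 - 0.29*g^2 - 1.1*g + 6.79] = -9.48*g^2 - 0.58*g - 1.1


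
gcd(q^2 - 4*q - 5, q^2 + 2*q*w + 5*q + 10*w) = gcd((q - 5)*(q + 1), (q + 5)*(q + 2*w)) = 1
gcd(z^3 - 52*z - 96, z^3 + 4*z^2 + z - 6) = z + 2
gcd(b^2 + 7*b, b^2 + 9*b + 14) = b + 7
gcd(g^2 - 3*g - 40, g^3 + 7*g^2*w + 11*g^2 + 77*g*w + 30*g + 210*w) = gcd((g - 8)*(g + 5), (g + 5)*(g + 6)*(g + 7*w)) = g + 5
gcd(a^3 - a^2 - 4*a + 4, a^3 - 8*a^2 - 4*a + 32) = a^2 - 4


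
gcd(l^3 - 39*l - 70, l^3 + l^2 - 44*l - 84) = l^2 - 5*l - 14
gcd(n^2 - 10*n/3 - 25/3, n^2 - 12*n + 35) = n - 5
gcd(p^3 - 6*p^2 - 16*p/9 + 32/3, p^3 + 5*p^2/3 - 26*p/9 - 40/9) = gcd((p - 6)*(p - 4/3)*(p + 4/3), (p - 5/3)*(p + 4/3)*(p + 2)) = p + 4/3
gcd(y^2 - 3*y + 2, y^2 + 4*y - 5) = y - 1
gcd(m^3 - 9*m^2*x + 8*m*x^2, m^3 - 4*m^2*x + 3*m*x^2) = -m^2 + m*x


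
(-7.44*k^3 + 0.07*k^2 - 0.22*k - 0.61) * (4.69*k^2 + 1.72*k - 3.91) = -34.8936*k^5 - 12.4685*k^4 + 28.179*k^3 - 3.513*k^2 - 0.189*k + 2.3851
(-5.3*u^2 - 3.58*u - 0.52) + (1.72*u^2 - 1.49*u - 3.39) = -3.58*u^2 - 5.07*u - 3.91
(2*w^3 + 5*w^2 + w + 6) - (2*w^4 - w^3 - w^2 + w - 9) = -2*w^4 + 3*w^3 + 6*w^2 + 15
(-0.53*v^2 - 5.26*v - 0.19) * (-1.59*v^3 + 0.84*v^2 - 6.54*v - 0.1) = 0.8427*v^5 + 7.9182*v^4 - 0.650099999999999*v^3 + 34.2938*v^2 + 1.7686*v + 0.019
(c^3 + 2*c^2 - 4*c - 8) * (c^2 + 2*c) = c^5 + 4*c^4 - 16*c^2 - 16*c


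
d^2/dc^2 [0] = 0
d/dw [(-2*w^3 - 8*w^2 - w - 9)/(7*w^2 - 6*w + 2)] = (-14*w^4 + 24*w^3 + 43*w^2 + 94*w - 56)/(49*w^4 - 84*w^3 + 64*w^2 - 24*w + 4)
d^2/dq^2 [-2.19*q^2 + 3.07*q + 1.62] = -4.38000000000000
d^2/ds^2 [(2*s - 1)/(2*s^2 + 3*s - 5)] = 2*((2*s - 1)*(4*s + 3)^2 - 4*(3*s + 1)*(2*s^2 + 3*s - 5))/(2*s^2 + 3*s - 5)^3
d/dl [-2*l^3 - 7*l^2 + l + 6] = -6*l^2 - 14*l + 1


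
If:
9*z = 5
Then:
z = 5/9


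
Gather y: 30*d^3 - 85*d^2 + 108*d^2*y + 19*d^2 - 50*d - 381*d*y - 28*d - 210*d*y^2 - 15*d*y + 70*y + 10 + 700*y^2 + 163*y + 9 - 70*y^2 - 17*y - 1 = 30*d^3 - 66*d^2 - 78*d + y^2*(630 - 210*d) + y*(108*d^2 - 396*d + 216) + 18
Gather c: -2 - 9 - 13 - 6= -30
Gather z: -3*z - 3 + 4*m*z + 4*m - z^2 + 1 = 4*m - z^2 + z*(4*m - 3) - 2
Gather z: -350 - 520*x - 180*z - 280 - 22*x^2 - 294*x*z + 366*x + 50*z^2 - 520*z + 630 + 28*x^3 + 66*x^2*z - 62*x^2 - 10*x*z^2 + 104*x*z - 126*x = 28*x^3 - 84*x^2 - 280*x + z^2*(50 - 10*x) + z*(66*x^2 - 190*x - 700)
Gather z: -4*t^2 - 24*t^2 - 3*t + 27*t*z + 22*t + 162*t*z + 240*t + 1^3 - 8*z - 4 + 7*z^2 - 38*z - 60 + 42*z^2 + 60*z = -28*t^2 + 259*t + 49*z^2 + z*(189*t + 14) - 63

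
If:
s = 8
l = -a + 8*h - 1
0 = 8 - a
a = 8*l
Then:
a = 8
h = 5/4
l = 1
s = 8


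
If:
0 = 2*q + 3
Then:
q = -3/2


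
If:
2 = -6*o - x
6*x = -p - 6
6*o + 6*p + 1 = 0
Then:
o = -1/6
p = 0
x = -1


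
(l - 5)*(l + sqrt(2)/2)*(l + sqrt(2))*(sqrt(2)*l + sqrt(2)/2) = sqrt(2)*l^4 - 9*sqrt(2)*l^3/2 + 3*l^3 - 27*l^2/2 - 3*sqrt(2)*l^2/2 - 15*l/2 - 9*sqrt(2)*l/2 - 5*sqrt(2)/2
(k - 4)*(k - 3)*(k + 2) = k^3 - 5*k^2 - 2*k + 24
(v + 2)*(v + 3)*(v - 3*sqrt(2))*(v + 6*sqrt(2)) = v^4 + 3*sqrt(2)*v^3 + 5*v^3 - 30*v^2 + 15*sqrt(2)*v^2 - 180*v + 18*sqrt(2)*v - 216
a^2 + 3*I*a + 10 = (a - 2*I)*(a + 5*I)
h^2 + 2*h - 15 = (h - 3)*(h + 5)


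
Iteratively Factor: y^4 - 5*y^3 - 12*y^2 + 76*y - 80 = (y - 5)*(y^3 - 12*y + 16) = (y - 5)*(y - 2)*(y^2 + 2*y - 8) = (y - 5)*(y - 2)*(y + 4)*(y - 2)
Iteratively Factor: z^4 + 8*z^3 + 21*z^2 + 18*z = (z + 3)*(z^3 + 5*z^2 + 6*z) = (z + 3)^2*(z^2 + 2*z) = (z + 2)*(z + 3)^2*(z)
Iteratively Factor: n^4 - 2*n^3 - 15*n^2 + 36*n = (n - 3)*(n^3 + n^2 - 12*n) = (n - 3)^2*(n^2 + 4*n) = n*(n - 3)^2*(n + 4)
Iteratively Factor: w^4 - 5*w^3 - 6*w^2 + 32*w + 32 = (w - 4)*(w^3 - w^2 - 10*w - 8) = (w - 4)*(w + 1)*(w^2 - 2*w - 8) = (w - 4)*(w + 1)*(w + 2)*(w - 4)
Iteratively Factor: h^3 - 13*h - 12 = (h + 3)*(h^2 - 3*h - 4) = (h + 1)*(h + 3)*(h - 4)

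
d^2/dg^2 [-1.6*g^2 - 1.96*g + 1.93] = -3.20000000000000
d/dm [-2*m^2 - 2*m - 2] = -4*m - 2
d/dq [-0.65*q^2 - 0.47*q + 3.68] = -1.3*q - 0.47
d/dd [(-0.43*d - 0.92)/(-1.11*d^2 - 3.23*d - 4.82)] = (0.4773*d^2 + 1.3889*d - (0.43*d + 0.92)*(2.22*d + 3.23) + 2.0726)/(1.11*d^2 + 3.23*d + 4.82)^2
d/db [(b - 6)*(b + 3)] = 2*b - 3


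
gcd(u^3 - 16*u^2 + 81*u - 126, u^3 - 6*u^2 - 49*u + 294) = u^2 - 13*u + 42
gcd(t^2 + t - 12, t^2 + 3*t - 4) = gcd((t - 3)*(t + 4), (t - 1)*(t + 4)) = t + 4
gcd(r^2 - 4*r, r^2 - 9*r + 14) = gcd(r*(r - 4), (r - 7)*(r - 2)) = 1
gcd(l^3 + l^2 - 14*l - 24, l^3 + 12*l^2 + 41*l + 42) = l^2 + 5*l + 6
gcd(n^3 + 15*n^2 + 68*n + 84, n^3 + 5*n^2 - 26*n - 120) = n + 6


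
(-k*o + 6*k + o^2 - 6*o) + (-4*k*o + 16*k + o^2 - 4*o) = -5*k*o + 22*k + 2*o^2 - 10*o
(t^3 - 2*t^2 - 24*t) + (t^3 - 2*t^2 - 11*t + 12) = 2*t^3 - 4*t^2 - 35*t + 12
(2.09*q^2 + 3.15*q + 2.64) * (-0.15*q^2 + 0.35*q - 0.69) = -0.3135*q^4 + 0.259*q^3 - 0.7356*q^2 - 1.2495*q - 1.8216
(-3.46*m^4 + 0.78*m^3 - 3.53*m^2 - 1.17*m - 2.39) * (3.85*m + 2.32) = -13.321*m^5 - 5.0242*m^4 - 11.7809*m^3 - 12.6941*m^2 - 11.9159*m - 5.5448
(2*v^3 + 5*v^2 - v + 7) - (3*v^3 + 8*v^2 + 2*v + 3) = -v^3 - 3*v^2 - 3*v + 4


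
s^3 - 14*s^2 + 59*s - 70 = (s - 7)*(s - 5)*(s - 2)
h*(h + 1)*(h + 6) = h^3 + 7*h^2 + 6*h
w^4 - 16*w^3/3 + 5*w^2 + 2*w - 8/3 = (w - 4)*(w - 1)^2*(w + 2/3)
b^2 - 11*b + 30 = (b - 6)*(b - 5)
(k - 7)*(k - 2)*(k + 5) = k^3 - 4*k^2 - 31*k + 70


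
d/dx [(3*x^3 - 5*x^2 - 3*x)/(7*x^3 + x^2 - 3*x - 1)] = (38*x^4 + 24*x^3 + 9*x^2 + 10*x + 3)/(49*x^6 + 14*x^5 - 41*x^4 - 20*x^3 + 7*x^2 + 6*x + 1)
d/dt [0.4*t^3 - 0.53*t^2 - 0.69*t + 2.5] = 1.2*t^2 - 1.06*t - 0.69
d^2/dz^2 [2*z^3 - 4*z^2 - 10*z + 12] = 12*z - 8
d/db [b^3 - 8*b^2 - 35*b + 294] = 3*b^2 - 16*b - 35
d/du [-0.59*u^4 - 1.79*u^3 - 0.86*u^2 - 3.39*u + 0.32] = -2.36*u^3 - 5.37*u^2 - 1.72*u - 3.39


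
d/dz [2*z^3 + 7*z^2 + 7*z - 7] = 6*z^2 + 14*z + 7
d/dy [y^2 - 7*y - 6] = 2*y - 7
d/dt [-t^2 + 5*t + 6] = 5 - 2*t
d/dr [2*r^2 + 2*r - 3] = 4*r + 2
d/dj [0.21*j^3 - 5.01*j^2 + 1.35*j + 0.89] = 0.63*j^2 - 10.02*j + 1.35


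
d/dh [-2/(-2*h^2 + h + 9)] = 2*(1 - 4*h)/(-2*h^2 + h + 9)^2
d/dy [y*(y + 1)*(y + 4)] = 3*y^2 + 10*y + 4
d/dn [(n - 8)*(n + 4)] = 2*n - 4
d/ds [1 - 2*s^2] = -4*s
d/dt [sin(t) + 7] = cos(t)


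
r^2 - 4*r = r*(r - 4)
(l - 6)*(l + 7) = l^2 + l - 42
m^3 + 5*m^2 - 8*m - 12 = (m - 2)*(m + 1)*(m + 6)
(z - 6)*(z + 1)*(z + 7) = z^3 + 2*z^2 - 41*z - 42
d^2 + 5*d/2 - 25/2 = (d - 5/2)*(d + 5)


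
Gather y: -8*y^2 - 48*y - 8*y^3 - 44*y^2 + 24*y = -8*y^3 - 52*y^2 - 24*y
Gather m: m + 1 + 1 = m + 2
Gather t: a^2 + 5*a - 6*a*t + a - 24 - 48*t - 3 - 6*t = a^2 + 6*a + t*(-6*a - 54) - 27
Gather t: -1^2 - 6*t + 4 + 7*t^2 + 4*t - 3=7*t^2 - 2*t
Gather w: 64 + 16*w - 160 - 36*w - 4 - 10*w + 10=-30*w - 90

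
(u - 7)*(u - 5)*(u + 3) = u^3 - 9*u^2 - u + 105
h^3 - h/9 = h*(h - 1/3)*(h + 1/3)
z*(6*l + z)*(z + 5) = 6*l*z^2 + 30*l*z + z^3 + 5*z^2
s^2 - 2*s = s*(s - 2)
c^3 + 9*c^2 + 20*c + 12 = (c + 1)*(c + 2)*(c + 6)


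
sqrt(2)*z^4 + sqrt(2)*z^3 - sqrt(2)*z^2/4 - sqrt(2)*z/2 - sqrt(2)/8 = (z + 1/2)*(z - sqrt(2)/2)*(z + sqrt(2)/2)*(sqrt(2)*z + sqrt(2)/2)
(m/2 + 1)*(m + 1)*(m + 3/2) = m^3/2 + 9*m^2/4 + 13*m/4 + 3/2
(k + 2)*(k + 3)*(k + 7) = k^3 + 12*k^2 + 41*k + 42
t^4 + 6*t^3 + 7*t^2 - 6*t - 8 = (t - 1)*(t + 1)*(t + 2)*(t + 4)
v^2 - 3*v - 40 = (v - 8)*(v + 5)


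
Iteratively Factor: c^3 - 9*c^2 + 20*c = (c)*(c^2 - 9*c + 20) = c*(c - 4)*(c - 5)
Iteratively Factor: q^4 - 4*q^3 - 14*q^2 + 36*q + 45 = (q - 5)*(q^3 + q^2 - 9*q - 9) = (q - 5)*(q + 3)*(q^2 - 2*q - 3) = (q - 5)*(q + 1)*(q + 3)*(q - 3)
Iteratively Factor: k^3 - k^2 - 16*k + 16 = (k - 4)*(k^2 + 3*k - 4) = (k - 4)*(k + 4)*(k - 1)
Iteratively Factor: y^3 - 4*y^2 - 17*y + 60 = (y + 4)*(y^2 - 8*y + 15) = (y - 3)*(y + 4)*(y - 5)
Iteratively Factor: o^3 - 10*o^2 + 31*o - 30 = (o - 5)*(o^2 - 5*o + 6) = (o - 5)*(o - 2)*(o - 3)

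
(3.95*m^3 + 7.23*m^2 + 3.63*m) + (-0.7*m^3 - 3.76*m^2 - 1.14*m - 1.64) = 3.25*m^3 + 3.47*m^2 + 2.49*m - 1.64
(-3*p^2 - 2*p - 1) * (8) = -24*p^2 - 16*p - 8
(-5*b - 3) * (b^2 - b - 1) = -5*b^3 + 2*b^2 + 8*b + 3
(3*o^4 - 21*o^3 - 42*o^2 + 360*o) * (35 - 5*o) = -15*o^5 + 210*o^4 - 525*o^3 - 3270*o^2 + 12600*o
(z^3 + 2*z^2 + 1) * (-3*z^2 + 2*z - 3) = -3*z^5 - 4*z^4 + z^3 - 9*z^2 + 2*z - 3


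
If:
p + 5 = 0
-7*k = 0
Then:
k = 0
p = -5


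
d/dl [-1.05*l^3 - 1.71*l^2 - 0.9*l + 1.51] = -3.15*l^2 - 3.42*l - 0.9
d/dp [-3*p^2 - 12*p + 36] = -6*p - 12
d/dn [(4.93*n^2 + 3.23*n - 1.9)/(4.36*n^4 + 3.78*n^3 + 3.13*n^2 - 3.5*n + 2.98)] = (-42.9896*n^5 - 60.8838*n^4 + 8.7172*n^3 - 5.8189*n^2 + 41.2768*n + 2.9754)/(19.0096*n^8 + 32.9616*n^7 + 41.582*n^6 - 6.85720000000001*n^5 + 9.3225*n^4 + 0.6188*n^3 + 30.9048*n^2 - 20.86*n + 8.8804)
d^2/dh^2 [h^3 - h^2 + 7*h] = 6*h - 2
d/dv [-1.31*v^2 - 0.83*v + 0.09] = -2.62*v - 0.83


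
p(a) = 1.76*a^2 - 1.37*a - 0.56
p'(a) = 3.52*a - 1.37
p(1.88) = 3.08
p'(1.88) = 5.25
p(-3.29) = 23.00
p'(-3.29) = -12.95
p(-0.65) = 1.07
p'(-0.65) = -3.66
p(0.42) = -0.82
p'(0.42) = 0.11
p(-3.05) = 19.99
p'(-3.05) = -12.11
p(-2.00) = 9.22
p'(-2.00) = -8.41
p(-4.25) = 37.05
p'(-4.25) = -16.33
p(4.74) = 32.49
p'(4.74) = 15.31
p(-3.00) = 19.39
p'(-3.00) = -11.93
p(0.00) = -0.56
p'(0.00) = -1.37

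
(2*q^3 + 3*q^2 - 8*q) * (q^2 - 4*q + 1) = 2*q^5 - 5*q^4 - 18*q^3 + 35*q^2 - 8*q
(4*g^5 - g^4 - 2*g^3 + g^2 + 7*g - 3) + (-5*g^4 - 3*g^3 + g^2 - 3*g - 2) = 4*g^5 - 6*g^4 - 5*g^3 + 2*g^2 + 4*g - 5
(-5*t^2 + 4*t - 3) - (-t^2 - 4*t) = -4*t^2 + 8*t - 3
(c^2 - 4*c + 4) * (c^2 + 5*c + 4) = c^4 + c^3 - 12*c^2 + 4*c + 16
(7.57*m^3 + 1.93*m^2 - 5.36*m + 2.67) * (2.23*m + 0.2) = 16.8811*m^4 + 5.8179*m^3 - 11.5668*m^2 + 4.8821*m + 0.534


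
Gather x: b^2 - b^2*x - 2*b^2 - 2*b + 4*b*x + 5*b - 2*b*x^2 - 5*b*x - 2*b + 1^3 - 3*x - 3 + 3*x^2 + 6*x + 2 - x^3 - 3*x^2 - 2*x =-b^2 - 2*b*x^2 + b - x^3 + x*(-b^2 - b + 1)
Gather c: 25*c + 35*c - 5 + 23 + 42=60*c + 60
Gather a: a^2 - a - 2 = a^2 - a - 2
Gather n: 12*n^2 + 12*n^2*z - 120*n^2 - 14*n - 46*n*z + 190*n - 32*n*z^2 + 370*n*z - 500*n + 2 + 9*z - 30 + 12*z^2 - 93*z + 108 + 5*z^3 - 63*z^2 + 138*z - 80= n^2*(12*z - 108) + n*(-32*z^2 + 324*z - 324) + 5*z^3 - 51*z^2 + 54*z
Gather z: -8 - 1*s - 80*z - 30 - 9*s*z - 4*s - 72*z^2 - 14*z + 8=-5*s - 72*z^2 + z*(-9*s - 94) - 30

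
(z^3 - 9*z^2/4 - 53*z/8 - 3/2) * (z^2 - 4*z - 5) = z^5 - 25*z^4/4 - 21*z^3/8 + 145*z^2/4 + 313*z/8 + 15/2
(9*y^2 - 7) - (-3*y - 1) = 9*y^2 + 3*y - 6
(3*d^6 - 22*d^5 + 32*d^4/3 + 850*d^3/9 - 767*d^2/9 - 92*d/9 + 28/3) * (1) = 3*d^6 - 22*d^5 + 32*d^4/3 + 850*d^3/9 - 767*d^2/9 - 92*d/9 + 28/3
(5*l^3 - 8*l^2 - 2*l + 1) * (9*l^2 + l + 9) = 45*l^5 - 67*l^4 + 19*l^3 - 65*l^2 - 17*l + 9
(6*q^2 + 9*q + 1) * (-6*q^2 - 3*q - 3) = -36*q^4 - 72*q^3 - 51*q^2 - 30*q - 3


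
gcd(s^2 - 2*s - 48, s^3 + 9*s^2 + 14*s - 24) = s + 6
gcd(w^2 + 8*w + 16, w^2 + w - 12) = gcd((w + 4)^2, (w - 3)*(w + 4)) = w + 4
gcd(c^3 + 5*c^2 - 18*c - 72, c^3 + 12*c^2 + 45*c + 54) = c^2 + 9*c + 18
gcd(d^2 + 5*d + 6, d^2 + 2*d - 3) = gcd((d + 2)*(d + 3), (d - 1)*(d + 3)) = d + 3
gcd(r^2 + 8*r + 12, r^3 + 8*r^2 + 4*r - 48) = r + 6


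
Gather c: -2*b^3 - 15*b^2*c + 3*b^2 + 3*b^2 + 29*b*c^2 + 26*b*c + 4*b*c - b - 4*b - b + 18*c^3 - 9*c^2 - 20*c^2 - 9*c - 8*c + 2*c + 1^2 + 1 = -2*b^3 + 6*b^2 - 6*b + 18*c^3 + c^2*(29*b - 29) + c*(-15*b^2 + 30*b - 15) + 2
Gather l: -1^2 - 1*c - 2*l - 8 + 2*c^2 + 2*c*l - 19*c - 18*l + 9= 2*c^2 - 20*c + l*(2*c - 20)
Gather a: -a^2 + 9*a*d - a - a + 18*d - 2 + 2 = -a^2 + a*(9*d - 2) + 18*d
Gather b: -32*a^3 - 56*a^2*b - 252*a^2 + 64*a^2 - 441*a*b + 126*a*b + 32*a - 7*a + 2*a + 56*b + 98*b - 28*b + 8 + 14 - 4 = -32*a^3 - 188*a^2 + 27*a + b*(-56*a^2 - 315*a + 126) + 18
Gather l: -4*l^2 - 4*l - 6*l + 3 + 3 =-4*l^2 - 10*l + 6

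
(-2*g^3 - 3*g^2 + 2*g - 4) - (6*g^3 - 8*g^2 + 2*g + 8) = -8*g^3 + 5*g^2 - 12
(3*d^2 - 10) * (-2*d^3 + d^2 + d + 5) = -6*d^5 + 3*d^4 + 23*d^3 + 5*d^2 - 10*d - 50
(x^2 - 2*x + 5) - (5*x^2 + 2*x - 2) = -4*x^2 - 4*x + 7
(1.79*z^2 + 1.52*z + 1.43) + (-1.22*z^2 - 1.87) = 0.57*z^2 + 1.52*z - 0.44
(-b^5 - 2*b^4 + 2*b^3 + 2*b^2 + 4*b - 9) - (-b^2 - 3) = -b^5 - 2*b^4 + 2*b^3 + 3*b^2 + 4*b - 6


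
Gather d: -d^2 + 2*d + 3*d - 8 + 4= -d^2 + 5*d - 4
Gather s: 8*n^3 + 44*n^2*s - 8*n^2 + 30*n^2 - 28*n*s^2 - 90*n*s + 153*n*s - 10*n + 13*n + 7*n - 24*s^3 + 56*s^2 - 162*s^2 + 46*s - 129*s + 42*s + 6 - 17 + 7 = 8*n^3 + 22*n^2 + 10*n - 24*s^3 + s^2*(-28*n - 106) + s*(44*n^2 + 63*n - 41) - 4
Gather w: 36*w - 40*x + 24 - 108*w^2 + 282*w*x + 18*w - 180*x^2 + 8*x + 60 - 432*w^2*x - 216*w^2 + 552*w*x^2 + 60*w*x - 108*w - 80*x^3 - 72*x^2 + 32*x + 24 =w^2*(-432*x - 324) + w*(552*x^2 + 342*x - 54) - 80*x^3 - 252*x^2 + 108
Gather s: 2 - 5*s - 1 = 1 - 5*s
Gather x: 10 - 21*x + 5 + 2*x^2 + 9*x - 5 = 2*x^2 - 12*x + 10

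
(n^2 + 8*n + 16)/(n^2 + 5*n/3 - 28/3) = 3*(n + 4)/(3*n - 7)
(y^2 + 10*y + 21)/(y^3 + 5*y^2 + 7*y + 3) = (y + 7)/(y^2 + 2*y + 1)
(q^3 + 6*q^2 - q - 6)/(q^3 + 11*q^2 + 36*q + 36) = (q^2 - 1)/(q^2 + 5*q + 6)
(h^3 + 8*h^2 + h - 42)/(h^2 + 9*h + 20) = (h^3 + 8*h^2 + h - 42)/(h^2 + 9*h + 20)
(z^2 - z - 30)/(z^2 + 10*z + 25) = (z - 6)/(z + 5)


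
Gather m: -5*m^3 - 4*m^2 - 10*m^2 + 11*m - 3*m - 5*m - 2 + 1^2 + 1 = -5*m^3 - 14*m^2 + 3*m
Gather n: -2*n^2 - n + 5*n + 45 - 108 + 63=-2*n^2 + 4*n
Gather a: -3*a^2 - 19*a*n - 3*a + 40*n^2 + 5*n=-3*a^2 + a*(-19*n - 3) + 40*n^2 + 5*n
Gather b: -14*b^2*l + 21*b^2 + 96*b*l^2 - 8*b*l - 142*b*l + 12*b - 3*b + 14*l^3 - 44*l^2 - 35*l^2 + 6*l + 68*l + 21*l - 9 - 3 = b^2*(21 - 14*l) + b*(96*l^2 - 150*l + 9) + 14*l^3 - 79*l^2 + 95*l - 12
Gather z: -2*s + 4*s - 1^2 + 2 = 2*s + 1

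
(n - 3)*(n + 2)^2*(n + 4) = n^4 + 5*n^3 - 4*n^2 - 44*n - 48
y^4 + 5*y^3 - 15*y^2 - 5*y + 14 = (y - 2)*(y - 1)*(y + 1)*(y + 7)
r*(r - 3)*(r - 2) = r^3 - 5*r^2 + 6*r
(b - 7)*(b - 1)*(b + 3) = b^3 - 5*b^2 - 17*b + 21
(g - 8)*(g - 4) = g^2 - 12*g + 32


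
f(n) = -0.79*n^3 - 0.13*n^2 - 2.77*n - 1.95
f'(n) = -2.37*n^2 - 0.26*n - 2.77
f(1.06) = -5.97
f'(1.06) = -5.71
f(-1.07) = 1.83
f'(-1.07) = -5.21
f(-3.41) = 37.31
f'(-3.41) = -29.44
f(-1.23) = 2.73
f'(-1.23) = -6.04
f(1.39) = -8.17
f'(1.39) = -7.71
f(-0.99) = 1.43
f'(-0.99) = -4.84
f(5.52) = -154.08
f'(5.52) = -76.42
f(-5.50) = 140.79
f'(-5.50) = -73.03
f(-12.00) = 1377.69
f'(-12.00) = -340.93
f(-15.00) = 2676.60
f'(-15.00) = -532.12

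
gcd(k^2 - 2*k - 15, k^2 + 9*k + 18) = k + 3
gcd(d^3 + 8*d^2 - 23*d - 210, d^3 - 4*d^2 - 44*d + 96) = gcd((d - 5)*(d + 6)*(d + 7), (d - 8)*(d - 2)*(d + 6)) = d + 6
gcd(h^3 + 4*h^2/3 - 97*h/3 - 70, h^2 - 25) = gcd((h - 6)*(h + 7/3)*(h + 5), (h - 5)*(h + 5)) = h + 5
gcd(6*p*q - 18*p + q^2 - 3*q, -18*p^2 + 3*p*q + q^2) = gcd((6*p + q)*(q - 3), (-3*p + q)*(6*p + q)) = 6*p + q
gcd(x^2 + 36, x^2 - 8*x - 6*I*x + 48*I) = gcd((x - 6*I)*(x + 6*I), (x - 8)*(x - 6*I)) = x - 6*I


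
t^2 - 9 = (t - 3)*(t + 3)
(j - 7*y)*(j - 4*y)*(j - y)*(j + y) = j^4 - 11*j^3*y + 27*j^2*y^2 + 11*j*y^3 - 28*y^4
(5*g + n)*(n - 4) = 5*g*n - 20*g + n^2 - 4*n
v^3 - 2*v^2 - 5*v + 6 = (v - 3)*(v - 1)*(v + 2)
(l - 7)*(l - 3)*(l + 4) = l^3 - 6*l^2 - 19*l + 84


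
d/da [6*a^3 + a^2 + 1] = 2*a*(9*a + 1)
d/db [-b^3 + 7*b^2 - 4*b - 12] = -3*b^2 + 14*b - 4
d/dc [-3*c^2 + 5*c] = 5 - 6*c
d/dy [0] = 0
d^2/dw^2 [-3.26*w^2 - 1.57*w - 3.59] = -6.52000000000000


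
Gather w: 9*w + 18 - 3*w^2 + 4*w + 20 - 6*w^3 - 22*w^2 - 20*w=-6*w^3 - 25*w^2 - 7*w + 38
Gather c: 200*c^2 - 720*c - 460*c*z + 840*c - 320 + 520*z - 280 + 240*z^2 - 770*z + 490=200*c^2 + c*(120 - 460*z) + 240*z^2 - 250*z - 110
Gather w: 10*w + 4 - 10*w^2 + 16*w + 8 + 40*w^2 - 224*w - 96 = 30*w^2 - 198*w - 84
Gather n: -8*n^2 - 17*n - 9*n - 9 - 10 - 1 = -8*n^2 - 26*n - 20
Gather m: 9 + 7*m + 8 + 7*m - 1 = 14*m + 16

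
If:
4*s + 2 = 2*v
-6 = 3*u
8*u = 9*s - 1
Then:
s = -5/3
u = -2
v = -7/3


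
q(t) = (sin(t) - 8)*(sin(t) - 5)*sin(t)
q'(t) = (sin(t) - 8)*(sin(t) - 5)*cos(t) + (sin(t) - 8)*sin(t)*cos(t) + (sin(t) - 5)*sin(t)*cos(t)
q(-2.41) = -32.82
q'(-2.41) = -43.69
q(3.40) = -11.09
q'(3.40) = -45.28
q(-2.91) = -9.88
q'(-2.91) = -44.89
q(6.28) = -0.13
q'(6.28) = 40.08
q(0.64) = 19.46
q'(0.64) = 20.49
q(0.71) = 20.83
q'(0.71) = 18.45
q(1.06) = 25.67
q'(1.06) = 9.58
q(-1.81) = -52.05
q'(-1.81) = -16.13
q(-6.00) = 10.18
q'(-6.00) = 31.66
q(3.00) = 5.39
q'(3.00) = -36.03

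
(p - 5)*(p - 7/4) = p^2 - 27*p/4 + 35/4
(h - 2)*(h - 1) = h^2 - 3*h + 2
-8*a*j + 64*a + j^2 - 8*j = (-8*a + j)*(j - 8)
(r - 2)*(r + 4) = r^2 + 2*r - 8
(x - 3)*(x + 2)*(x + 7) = x^3 + 6*x^2 - 13*x - 42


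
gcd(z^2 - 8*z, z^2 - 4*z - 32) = z - 8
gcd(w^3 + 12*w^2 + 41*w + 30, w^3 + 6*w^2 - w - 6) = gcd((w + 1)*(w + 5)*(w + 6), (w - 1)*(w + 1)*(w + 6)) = w^2 + 7*w + 6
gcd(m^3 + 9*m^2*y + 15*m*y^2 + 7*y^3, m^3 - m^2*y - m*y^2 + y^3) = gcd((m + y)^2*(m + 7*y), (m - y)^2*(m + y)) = m + y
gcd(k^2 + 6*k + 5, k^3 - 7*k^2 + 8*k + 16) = k + 1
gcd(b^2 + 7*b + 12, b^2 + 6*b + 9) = b + 3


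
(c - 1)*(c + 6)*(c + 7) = c^3 + 12*c^2 + 29*c - 42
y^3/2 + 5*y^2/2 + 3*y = y*(y/2 + 1)*(y + 3)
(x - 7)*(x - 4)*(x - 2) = x^3 - 13*x^2 + 50*x - 56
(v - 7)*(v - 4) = v^2 - 11*v + 28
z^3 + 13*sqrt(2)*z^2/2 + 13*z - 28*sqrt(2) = (z - sqrt(2))*(z + 7*sqrt(2)/2)*(z + 4*sqrt(2))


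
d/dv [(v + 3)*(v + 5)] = 2*v + 8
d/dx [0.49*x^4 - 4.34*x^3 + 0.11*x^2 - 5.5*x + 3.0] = 1.96*x^3 - 13.02*x^2 + 0.22*x - 5.5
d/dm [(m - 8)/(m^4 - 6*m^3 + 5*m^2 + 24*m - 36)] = (-3*m^3 + 35*m^2 - 44*m - 52)/(m^7 - 9*m^6 + 19*m^5 + 45*m^4 - 200*m^3 + 72*m^2 + 432*m - 432)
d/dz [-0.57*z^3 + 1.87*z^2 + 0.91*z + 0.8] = -1.71*z^2 + 3.74*z + 0.91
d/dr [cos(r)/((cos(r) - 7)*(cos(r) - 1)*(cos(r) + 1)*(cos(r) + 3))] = (3*cos(r)^4 - 8*cos(r)^3 - 22*cos(r)^2 - 21)/((cos(r) - 7)^2*(cos(r) + 3)^2*sin(r)^3)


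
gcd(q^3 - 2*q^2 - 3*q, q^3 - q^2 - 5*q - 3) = q^2 - 2*q - 3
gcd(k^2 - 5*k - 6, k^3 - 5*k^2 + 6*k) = 1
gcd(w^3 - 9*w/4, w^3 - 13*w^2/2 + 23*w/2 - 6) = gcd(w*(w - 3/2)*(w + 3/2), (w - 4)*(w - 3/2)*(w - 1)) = w - 3/2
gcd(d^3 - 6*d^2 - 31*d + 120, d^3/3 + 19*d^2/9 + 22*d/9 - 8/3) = 1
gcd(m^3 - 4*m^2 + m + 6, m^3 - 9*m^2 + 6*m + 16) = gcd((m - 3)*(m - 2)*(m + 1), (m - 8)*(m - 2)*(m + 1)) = m^2 - m - 2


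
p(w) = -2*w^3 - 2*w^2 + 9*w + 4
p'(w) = -6*w^2 - 4*w + 9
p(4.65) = -198.48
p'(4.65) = -139.34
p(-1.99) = -6.07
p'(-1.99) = -6.80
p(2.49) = -16.87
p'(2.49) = -38.16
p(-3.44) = 30.79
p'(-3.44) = -48.24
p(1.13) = 8.73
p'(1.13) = -3.18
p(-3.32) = 25.26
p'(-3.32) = -43.85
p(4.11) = -131.65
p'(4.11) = -108.79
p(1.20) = 8.46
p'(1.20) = -4.44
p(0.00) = 4.00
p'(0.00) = 9.00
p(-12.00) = 3064.00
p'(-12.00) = -807.00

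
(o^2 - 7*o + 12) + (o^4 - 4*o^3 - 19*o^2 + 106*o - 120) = o^4 - 4*o^3 - 18*o^2 + 99*o - 108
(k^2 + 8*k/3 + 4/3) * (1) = k^2 + 8*k/3 + 4/3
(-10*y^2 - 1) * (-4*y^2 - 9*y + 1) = 40*y^4 + 90*y^3 - 6*y^2 + 9*y - 1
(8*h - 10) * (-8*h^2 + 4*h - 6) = -64*h^3 + 112*h^2 - 88*h + 60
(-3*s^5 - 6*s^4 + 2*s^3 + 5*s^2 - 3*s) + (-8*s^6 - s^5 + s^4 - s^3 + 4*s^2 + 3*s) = -8*s^6 - 4*s^5 - 5*s^4 + s^3 + 9*s^2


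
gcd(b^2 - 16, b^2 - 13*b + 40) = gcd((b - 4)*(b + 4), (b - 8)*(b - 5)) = 1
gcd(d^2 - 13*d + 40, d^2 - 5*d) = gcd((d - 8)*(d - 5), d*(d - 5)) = d - 5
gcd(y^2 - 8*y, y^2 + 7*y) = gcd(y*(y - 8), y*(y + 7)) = y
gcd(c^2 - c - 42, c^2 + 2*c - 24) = c + 6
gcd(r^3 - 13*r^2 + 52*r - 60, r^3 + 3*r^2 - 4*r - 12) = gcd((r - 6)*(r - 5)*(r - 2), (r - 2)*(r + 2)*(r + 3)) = r - 2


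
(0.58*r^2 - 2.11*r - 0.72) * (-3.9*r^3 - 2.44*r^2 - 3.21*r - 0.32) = -2.262*r^5 + 6.8138*r^4 + 6.0946*r^3 + 8.3443*r^2 + 2.9864*r + 0.2304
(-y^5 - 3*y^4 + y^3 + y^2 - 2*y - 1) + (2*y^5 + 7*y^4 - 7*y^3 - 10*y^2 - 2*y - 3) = y^5 + 4*y^4 - 6*y^3 - 9*y^2 - 4*y - 4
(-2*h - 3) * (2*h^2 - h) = -4*h^3 - 4*h^2 + 3*h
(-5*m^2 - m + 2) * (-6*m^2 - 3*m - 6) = 30*m^4 + 21*m^3 + 21*m^2 - 12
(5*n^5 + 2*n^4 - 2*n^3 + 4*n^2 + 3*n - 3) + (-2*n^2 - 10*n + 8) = 5*n^5 + 2*n^4 - 2*n^3 + 2*n^2 - 7*n + 5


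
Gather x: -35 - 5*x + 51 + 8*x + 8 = 3*x + 24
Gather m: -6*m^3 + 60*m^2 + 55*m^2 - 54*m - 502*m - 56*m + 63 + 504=-6*m^3 + 115*m^2 - 612*m + 567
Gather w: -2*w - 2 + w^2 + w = w^2 - w - 2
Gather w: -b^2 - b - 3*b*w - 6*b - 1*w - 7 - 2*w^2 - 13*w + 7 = -b^2 - 7*b - 2*w^2 + w*(-3*b - 14)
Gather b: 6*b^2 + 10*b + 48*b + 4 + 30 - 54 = 6*b^2 + 58*b - 20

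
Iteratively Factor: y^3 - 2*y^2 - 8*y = (y + 2)*(y^2 - 4*y) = (y - 4)*(y + 2)*(y)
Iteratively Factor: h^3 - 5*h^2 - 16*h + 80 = (h - 5)*(h^2 - 16) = (h - 5)*(h + 4)*(h - 4)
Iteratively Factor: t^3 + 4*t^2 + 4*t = (t)*(t^2 + 4*t + 4) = t*(t + 2)*(t + 2)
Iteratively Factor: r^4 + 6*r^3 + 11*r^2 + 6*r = (r)*(r^3 + 6*r^2 + 11*r + 6) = r*(r + 2)*(r^2 + 4*r + 3) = r*(r + 1)*(r + 2)*(r + 3)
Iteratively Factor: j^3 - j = (j)*(j^2 - 1) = j*(j - 1)*(j + 1)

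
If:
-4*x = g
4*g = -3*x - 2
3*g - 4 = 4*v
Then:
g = -8/13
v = -19/13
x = 2/13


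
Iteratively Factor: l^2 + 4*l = (l)*(l + 4)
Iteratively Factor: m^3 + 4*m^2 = (m + 4)*(m^2) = m*(m + 4)*(m)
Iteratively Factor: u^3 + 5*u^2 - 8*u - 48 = (u - 3)*(u^2 + 8*u + 16) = (u - 3)*(u + 4)*(u + 4)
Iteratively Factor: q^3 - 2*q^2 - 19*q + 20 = (q - 5)*(q^2 + 3*q - 4) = (q - 5)*(q + 4)*(q - 1)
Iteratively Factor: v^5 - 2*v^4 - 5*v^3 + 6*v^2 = (v + 2)*(v^4 - 4*v^3 + 3*v^2) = v*(v + 2)*(v^3 - 4*v^2 + 3*v) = v*(v - 1)*(v + 2)*(v^2 - 3*v) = v^2*(v - 1)*(v + 2)*(v - 3)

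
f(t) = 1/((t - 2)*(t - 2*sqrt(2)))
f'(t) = -1/((t - 2)*(t - 2*sqrt(2))^2) - 1/((t - 2)^2*(t - 2*sqrt(2)))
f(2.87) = 27.65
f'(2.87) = -696.84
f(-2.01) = 0.05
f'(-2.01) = 0.02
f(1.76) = 3.90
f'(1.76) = 19.90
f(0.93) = 0.49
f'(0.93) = 0.72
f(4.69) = 0.20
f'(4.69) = -0.18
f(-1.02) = 0.09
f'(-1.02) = 0.05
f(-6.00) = 0.01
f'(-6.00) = 0.00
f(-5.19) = 0.02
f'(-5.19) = 0.00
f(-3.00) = 0.03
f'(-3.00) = 0.01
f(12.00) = 0.01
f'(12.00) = 0.00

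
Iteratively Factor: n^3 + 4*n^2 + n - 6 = (n + 2)*(n^2 + 2*n - 3) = (n + 2)*(n + 3)*(n - 1)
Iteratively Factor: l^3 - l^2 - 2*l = (l)*(l^2 - l - 2) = l*(l + 1)*(l - 2)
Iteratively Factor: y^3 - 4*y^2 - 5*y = (y + 1)*(y^2 - 5*y) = y*(y + 1)*(y - 5)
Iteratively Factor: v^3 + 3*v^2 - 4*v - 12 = (v + 2)*(v^2 + v - 6) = (v + 2)*(v + 3)*(v - 2)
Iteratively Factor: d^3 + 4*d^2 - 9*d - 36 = (d + 3)*(d^2 + d - 12) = (d + 3)*(d + 4)*(d - 3)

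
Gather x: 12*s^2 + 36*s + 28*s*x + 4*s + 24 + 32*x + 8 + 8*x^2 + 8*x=12*s^2 + 40*s + 8*x^2 + x*(28*s + 40) + 32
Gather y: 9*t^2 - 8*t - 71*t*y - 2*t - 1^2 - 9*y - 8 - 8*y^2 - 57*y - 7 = 9*t^2 - 10*t - 8*y^2 + y*(-71*t - 66) - 16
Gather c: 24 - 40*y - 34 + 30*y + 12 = 2 - 10*y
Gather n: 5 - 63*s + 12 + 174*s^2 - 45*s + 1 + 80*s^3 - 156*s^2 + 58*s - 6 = 80*s^3 + 18*s^2 - 50*s + 12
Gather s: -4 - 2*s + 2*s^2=2*s^2 - 2*s - 4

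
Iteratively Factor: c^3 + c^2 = (c + 1)*(c^2) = c*(c + 1)*(c)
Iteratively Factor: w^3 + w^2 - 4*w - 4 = (w + 1)*(w^2 - 4) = (w - 2)*(w + 1)*(w + 2)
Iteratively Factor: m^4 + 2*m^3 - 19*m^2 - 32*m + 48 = (m - 1)*(m^3 + 3*m^2 - 16*m - 48) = (m - 1)*(m + 3)*(m^2 - 16) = (m - 4)*(m - 1)*(m + 3)*(m + 4)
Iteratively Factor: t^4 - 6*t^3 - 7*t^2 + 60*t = (t)*(t^3 - 6*t^2 - 7*t + 60) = t*(t - 4)*(t^2 - 2*t - 15) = t*(t - 5)*(t - 4)*(t + 3)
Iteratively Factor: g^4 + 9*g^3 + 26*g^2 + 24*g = (g + 2)*(g^3 + 7*g^2 + 12*g) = (g + 2)*(g + 3)*(g^2 + 4*g) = (g + 2)*(g + 3)*(g + 4)*(g)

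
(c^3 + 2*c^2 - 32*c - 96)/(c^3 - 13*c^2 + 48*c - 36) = (c^2 + 8*c + 16)/(c^2 - 7*c + 6)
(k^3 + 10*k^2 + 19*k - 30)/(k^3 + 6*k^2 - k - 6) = (k + 5)/(k + 1)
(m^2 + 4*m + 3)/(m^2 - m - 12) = (m + 1)/(m - 4)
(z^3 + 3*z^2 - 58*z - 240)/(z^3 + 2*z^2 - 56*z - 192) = (z + 5)/(z + 4)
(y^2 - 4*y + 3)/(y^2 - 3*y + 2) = (y - 3)/(y - 2)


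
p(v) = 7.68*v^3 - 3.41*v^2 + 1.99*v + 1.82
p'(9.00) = 1806.85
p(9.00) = 5342.24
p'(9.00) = 1806.85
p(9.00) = 5342.24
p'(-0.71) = 18.45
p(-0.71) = -4.06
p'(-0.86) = 24.90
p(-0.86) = -7.30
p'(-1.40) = 56.70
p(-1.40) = -28.72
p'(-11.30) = 3021.03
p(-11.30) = -11537.54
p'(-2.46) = 158.20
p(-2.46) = -138.04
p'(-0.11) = 3.02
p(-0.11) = 1.55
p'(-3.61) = 326.87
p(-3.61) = -411.12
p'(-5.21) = 662.92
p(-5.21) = -1187.22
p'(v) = 23.04*v^2 - 6.82*v + 1.99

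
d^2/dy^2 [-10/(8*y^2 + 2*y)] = 10*(4*y*(4*y + 1) - (8*y + 1)^2)/(y^3*(4*y + 1)^3)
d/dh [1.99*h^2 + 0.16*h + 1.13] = 3.98*h + 0.16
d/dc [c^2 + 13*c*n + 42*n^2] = 2*c + 13*n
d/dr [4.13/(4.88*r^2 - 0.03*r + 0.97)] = (0.1239 - 40.3088*r)/(4.88*r^2 - 0.03*r + 0.97)^2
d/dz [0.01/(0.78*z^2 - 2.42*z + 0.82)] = (0.0242 - 0.0156*z)/(0.78*z^2 - 2.42*z + 0.82)^2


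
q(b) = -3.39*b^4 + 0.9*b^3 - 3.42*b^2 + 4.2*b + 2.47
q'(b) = -13.56*b^3 + 2.7*b^2 - 6.84*b + 4.2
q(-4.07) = -1062.16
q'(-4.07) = 990.97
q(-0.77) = -4.39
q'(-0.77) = 17.26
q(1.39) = -8.54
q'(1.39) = -36.51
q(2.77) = -192.59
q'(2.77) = -282.23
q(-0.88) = -6.52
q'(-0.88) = 21.55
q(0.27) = 3.35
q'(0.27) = 2.28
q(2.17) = -70.49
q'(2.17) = -136.49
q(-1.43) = -27.34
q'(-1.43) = 59.15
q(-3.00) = -339.80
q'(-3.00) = 415.14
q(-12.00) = -72390.65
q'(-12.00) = 23906.76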